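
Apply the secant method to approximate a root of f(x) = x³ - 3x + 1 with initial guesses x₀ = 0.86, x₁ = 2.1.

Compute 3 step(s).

f(x) = x³ - 3x + 1
x₀ = 0.86, x₁ = 2.1

Secant formula: x_{n+1} = x_n - f(x_n)(x_n - x_{n-1})/(f(x_n) - f(x_{n-1}))

Iteration 1:
  f(0.860000) = -0.943944
  f(2.100000) = 3.961000
  x_2 = 2.100000 - 3.961000×(2.100000 - 0.860000)/(3.961000 - (-0.943944))
       = 1.098635
Iteration 2:
  f(2.100000) = 3.961000
  f(1.098635) = -0.969854
  x_3 = 1.098635 - (-0.969854)×(1.098635 - 2.100000)/(-0.969854 - 3.961000)
       = 1.295594
Iteration 3:
  f(1.098635) = -0.969854
  f(1.295594) = -0.712044
  x_4 = 1.295594 - (-0.712044)×(1.295594 - 1.098635)/(-0.712044 - (-0.969854))
       = 1.839576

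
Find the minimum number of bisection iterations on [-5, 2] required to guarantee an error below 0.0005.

We need (b-a)/2^n ≤ 0.0005
(2 - (-5))/2^n ≤ 0.0005
7/2^n ≤ 0.0005
2^n ≥ 14000
n ≥ log₂(14000) = 13.77
n ≥ 14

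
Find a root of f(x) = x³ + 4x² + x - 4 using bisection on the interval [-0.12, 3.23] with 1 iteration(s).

f(x) = x³ + 4x² + x - 4
Initial interval: [-0.12, 3.23]

Iteration 1:
  c_1 = (-0.120000 + 3.230000)/2 = 1.555000
  f(c_1) = f(1.555000) = 10.987129
  f(a) × f(c) < 0, new interval: [-0.120000, 1.555000]

After 1 iteration(s), the approximation is c_1 = 1.555000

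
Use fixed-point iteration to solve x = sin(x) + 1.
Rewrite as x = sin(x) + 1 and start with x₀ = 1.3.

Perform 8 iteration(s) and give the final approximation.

Equation: x = sin(x) + 1
Fixed-point form: x = sin(x) + 1
x₀ = 1.3

x_1 = g(1.300000) = 1.963558
x_2 = g(1.963558) = 1.923856
x_3 = g(1.923856) = 1.938319
x_4 = g(1.938319) = 1.933220
x_5 = g(1.933220) = 1.935040
x_6 = g(1.935040) = 1.934393
x_7 = g(1.934393) = 1.934624
x_8 = g(1.934624) = 1.934542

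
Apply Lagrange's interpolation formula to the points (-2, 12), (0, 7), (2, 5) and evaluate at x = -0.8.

Lagrange interpolation formula:
P(x) = Σ yᵢ × Lᵢ(x)
where Lᵢ(x) = Π_{j≠i} (x - xⱼ)/(xᵢ - xⱼ)

L_0(-0.8) = (-0.8 - 0)/(-2 - 0) × (-0.8 - 2)/(-2 - 2) = 0.280000
L_1(-0.8) = (-0.8 - (-2))/(0 - (-2)) × (-0.8 - 2)/(0 - 2) = 0.840000
L_2(-0.8) = (-0.8 - (-2))/(2 - (-2)) × (-0.8 - 0)/(2 - 0) = -0.120000

P(-0.8) = 12×L_0(-0.8) + 7×L_1(-0.8) + 5×L_2(-0.8)
P(-0.8) = 8.640000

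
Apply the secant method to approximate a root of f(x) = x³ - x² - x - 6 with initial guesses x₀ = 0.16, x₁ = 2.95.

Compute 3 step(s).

f(x) = x³ - x² - x - 6
x₀ = 0.16, x₁ = 2.95

Secant formula: x_{n+1} = x_n - f(x_n)(x_n - x_{n-1})/(f(x_n) - f(x_{n-1}))

Iteration 1:
  f(0.160000) = -6.181504
  f(2.950000) = 8.019875
  x_2 = 2.950000 - 8.019875×(2.950000 - 0.160000)/(8.019875 - (-6.181504))
       = 1.374417
Iteration 2:
  f(2.950000) = 8.019875
  f(1.374417) = -6.667135
  x_3 = 1.374417 - (-6.667135)×(1.374417 - 2.950000)/(-6.667135 - 8.019875)
       = 2.089649
Iteration 3:
  f(1.374417) = -6.667135
  f(2.089649) = -3.331549
  x_4 = 2.089649 - (-3.331549)×(2.089649 - 1.374417)/(-3.331549 - (-6.667135))
       = 2.804016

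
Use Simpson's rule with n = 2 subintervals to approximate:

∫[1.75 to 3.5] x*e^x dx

f(x) = x*e^x
a = 1.75, b = 3.5, n = 2
h = (b - a)/n = 0.875000

Simpson's rule: (h/3)[f(x₀) + 4f(x₁) + 2f(x₂) + ... + f(xₙ)]

x_0 = 1.7500, f(x_0) = 10.070555, coefficient = 1
x_1 = 2.6250, f(x_1) = 36.237007, coefficient = 4
x_2 = 3.5000, f(x_2) = 115.904082, coefficient = 1

I ≈ (0.875000/3) × 270.922665 = 79.019111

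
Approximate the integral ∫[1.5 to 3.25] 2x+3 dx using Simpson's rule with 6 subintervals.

f(x) = 2x+3
a = 1.5, b = 3.25, n = 6
h = (b - a)/n = 0.291667

Simpson's rule: (h/3)[f(x₀) + 4f(x₁) + 2f(x₂) + ... + f(xₙ)]

x_0 = 1.5000, f(x_0) = 6.000000, coefficient = 1
x_1 = 1.7917, f(x_1) = 6.583333, coefficient = 4
x_2 = 2.0833, f(x_2) = 7.166667, coefficient = 2
x_3 = 2.3750, f(x_3) = 7.750000, coefficient = 4
x_4 = 2.6667, f(x_4) = 8.333333, coefficient = 2
x_5 = 2.9583, f(x_5) = 8.916667, coefficient = 4
x_6 = 3.2500, f(x_6) = 9.500000, coefficient = 1

I ≈ (0.291667/3) × 139.500000 = 13.562500
Exact value: 13.562500
Error: 0.000000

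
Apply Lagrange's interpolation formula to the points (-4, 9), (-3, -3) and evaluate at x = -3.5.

Lagrange interpolation formula:
P(x) = Σ yᵢ × Lᵢ(x)
where Lᵢ(x) = Π_{j≠i} (x - xⱼ)/(xᵢ - xⱼ)

L_0(-3.5) = (-3.5 - (-3))/(-4 - (-3)) = 0.500000
L_1(-3.5) = (-3.5 - (-4))/(-3 - (-4)) = 0.500000

P(-3.5) = 9×L_0(-3.5) + (-3)×L_1(-3.5)
P(-3.5) = 3.000000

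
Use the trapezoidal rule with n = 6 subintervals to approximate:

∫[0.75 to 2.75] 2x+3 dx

f(x) = 2x+3
a = 0.75, b = 2.75, n = 6
h = (b - a)/n = 0.333333

Trapezoidal rule: (h/2)[f(x₀) + 2f(x₁) + 2f(x₂) + ... + f(xₙ)]

x_0 = 0.7500, f(x_0) = 4.500000, coefficient = 1
x_1 = 1.0833, f(x_1) = 5.166667, coefficient = 2
x_2 = 1.4167, f(x_2) = 5.833333, coefficient = 2
x_3 = 1.7500, f(x_3) = 6.500000, coefficient = 2
x_4 = 2.0833, f(x_4) = 7.166667, coefficient = 2
x_5 = 2.4167, f(x_5) = 7.833333, coefficient = 2
x_6 = 2.7500, f(x_6) = 8.500000, coefficient = 1

I ≈ (0.333333/2) × 78.000000 = 13.000000
Exact value: 13.000000
Error: 0.000000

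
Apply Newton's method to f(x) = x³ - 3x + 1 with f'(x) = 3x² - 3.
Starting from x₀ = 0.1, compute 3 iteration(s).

f(x) = x³ - 3x + 1
f'(x) = 3x² - 3
x₀ = 0.1

Newton-Raphson formula: x_{n+1} = x_n - f(x_n)/f'(x_n)

Iteration 1:
  f(0.100000) = 0.701000
  f'(0.100000) = -2.970000
  x_1 = 0.100000 - 0.701000/(-2.970000) = 0.336027
Iteration 2:
  f(0.336027) = 0.029861
  f'(0.336027) = -2.661258
  x_2 = 0.336027 - 0.029861/(-2.661258) = 0.347248
Iteration 3:
  f(0.347248) = 0.000128
  f'(0.347248) = -2.638257
  x_3 = 0.347248 - 0.000128/(-2.638257) = 0.347296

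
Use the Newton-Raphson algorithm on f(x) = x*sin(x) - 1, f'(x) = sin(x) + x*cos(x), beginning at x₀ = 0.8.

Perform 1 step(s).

f(x) = x*sin(x) - 1
f'(x) = sin(x) + x*cos(x)
x₀ = 0.8

Newton-Raphson formula: x_{n+1} = x_n - f(x_n)/f'(x_n)

Iteration 1:
  f(0.800000) = -0.426115
  f'(0.800000) = 1.274721
  x_1 = 0.800000 - (-0.426115)/1.274721 = 1.134281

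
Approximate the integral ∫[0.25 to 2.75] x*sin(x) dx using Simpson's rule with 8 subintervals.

f(x) = x*sin(x)
a = 0.25, b = 2.75, n = 8
h = (b - a)/n = 0.312500

Simpson's rule: (h/3)[f(x₀) + 4f(x₁) + 2f(x₂) + ... + f(xₙ)]

x_0 = 0.2500, f(x_0) = 0.061851, coefficient = 1
x_1 = 0.5625, f(x_1) = 0.299983, coefficient = 4
x_2 = 0.8750, f(x_2) = 0.671601, coefficient = 2
x_3 = 1.1875, f(x_3) = 1.101331, coefficient = 4
x_4 = 1.5000, f(x_4) = 1.496242, coefficient = 2
x_5 = 1.8125, f(x_5) = 1.759814, coefficient = 4
x_6 = 2.1250, f(x_6) = 1.806930, coefficient = 2
x_7 = 2.4375, f(x_7) = 1.577897, coefficient = 4
x_8 = 2.7500, f(x_8) = 1.049568, coefficient = 1

I ≈ (0.312500/3) × 28.017064 = 2.918444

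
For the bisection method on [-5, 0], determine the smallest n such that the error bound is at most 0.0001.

We need (b-a)/2^n ≤ 0.0001
(0 - (-5))/2^n ≤ 0.0001
5/2^n ≤ 0.0001
2^n ≥ 50000
n ≥ log₂(50000) = 15.61
n ≥ 16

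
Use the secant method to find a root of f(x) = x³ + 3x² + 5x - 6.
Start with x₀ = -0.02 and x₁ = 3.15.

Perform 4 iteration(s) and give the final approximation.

f(x) = x³ + 3x² + 5x - 6
x₀ = -0.02, x₁ = 3.15

Secant formula: x_{n+1} = x_n - f(x_n)(x_n - x_{n-1})/(f(x_n) - f(x_{n-1}))

Iteration 1:
  f(-0.020000) = -6.098808
  f(3.150000) = 70.773375
  x_2 = 3.150000 - 70.773375×(3.150000 - (-0.020000))/(70.773375 - (-6.098808))
       = 0.231498
Iteration 2:
  f(3.150000) = 70.773375
  f(0.231498) = -4.669328
  x_3 = 0.231498 - (-4.669328)×(0.231498 - 3.150000)/(-4.669328 - 70.773375)
       = 0.412131
Iteration 3:
  f(0.231498) = -4.669328
  f(0.412131) = -3.359786
  x_4 = 0.412131 - (-3.359786)×(0.412131 - 0.231498)/(-3.359786 - (-4.669328))
       = 0.875567
Iteration 4:
  f(0.412131) = -3.359786
  f(0.875567) = 1.348908
  x_5 = 0.875567 - 1.348908×(0.875567 - 0.412131)/(1.348908 - (-3.359786))
       = 0.742805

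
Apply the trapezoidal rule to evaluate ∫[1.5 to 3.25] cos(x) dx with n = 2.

f(x) = cos(x)
a = 1.5, b = 3.25, n = 2
h = (b - a)/n = 0.875000

Trapezoidal rule: (h/2)[f(x₀) + 2f(x₁) + 2f(x₂) + ... + f(xₙ)]

x_0 = 1.5000, f(x_0) = 0.070737, coefficient = 1
x_1 = 2.3750, f(x_1) = -0.720278, coefficient = 2
x_2 = 3.2500, f(x_2) = -0.994130, coefficient = 1

I ≈ (0.875000/2) × -2.363949 = -1.034228
Exact value: -1.105690
Error: 0.071462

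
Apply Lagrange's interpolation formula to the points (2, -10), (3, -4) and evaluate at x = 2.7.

Lagrange interpolation formula:
P(x) = Σ yᵢ × Lᵢ(x)
where Lᵢ(x) = Π_{j≠i} (x - xⱼ)/(xᵢ - xⱼ)

L_0(2.7) = (2.7 - 3)/(2 - 3) = 0.300000
L_1(2.7) = (2.7 - 2)/(3 - 2) = 0.700000

P(2.7) = (-10)×L_0(2.7) + (-4)×L_1(2.7)
P(2.7) = -5.800000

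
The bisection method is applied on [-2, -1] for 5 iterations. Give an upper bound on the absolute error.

Bisection error bound: |error| ≤ (b-a)/2^n
|error| ≤ (-1 - (-2))/2^5 = 1/2^5
|error| ≤ 0.0312500000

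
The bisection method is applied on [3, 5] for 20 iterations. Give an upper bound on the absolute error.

Bisection error bound: |error| ≤ (b-a)/2^n
|error| ≤ (5 - 3)/2^20 = 2/2^20
|error| ≤ 0.0000019073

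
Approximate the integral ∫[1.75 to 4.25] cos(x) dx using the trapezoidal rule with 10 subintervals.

f(x) = cos(x)
a = 1.75, b = 4.25, n = 10
h = (b - a)/n = 0.250000

Trapezoidal rule: (h/2)[f(x₀) + 2f(x₁) + 2f(x₂) + ... + f(xₙ)]

x_0 = 1.7500, f(x_0) = -0.178246, coefficient = 1
x_1 = 2.0000, f(x_1) = -0.416147, coefficient = 2
x_2 = 2.2500, f(x_2) = -0.628174, coefficient = 2
x_3 = 2.5000, f(x_3) = -0.801144, coefficient = 2
x_4 = 2.7500, f(x_4) = -0.924302, coefficient = 2
x_5 = 3.0000, f(x_5) = -0.989992, coefficient = 2
x_6 = 3.2500, f(x_6) = -0.994130, coefficient = 2
x_7 = 3.5000, f(x_7) = -0.936457, coefficient = 2
x_8 = 3.7500, f(x_8) = -0.820559, coefficient = 2
x_9 = 4.0000, f(x_9) = -0.653644, coefficient = 2
x_10 = 4.2500, f(x_10) = -0.446087, coefficient = 1

I ≈ (0.250000/2) × -14.953430 = -1.869179
Exact value: -1.878975
Error: 0.009797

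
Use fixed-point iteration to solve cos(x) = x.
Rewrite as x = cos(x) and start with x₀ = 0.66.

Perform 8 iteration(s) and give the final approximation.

Equation: cos(x) = x
Fixed-point form: x = cos(x)
x₀ = 0.66

x_1 = g(0.660000) = 0.789992
x_2 = g(0.789992) = 0.703851
x_3 = g(0.703851) = 0.762356
x_4 = g(0.762356) = 0.723211
x_5 = g(0.723211) = 0.749685
x_6 = g(0.749685) = 0.731904
x_7 = g(0.731904) = 0.743903
x_8 = g(0.743903) = 0.735831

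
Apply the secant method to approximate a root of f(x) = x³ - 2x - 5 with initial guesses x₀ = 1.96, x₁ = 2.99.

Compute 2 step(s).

f(x) = x³ - 2x - 5
x₀ = 1.96, x₁ = 2.99

Secant formula: x_{n+1} = x_n - f(x_n)(x_n - x_{n-1})/(f(x_n) - f(x_{n-1}))

Iteration 1:
  f(1.960000) = -1.390464
  f(2.990000) = 15.750899
  x_2 = 2.990000 - 15.750899×(2.990000 - 1.960000)/(15.750899 - (-1.390464))
       = 2.043551
Iteration 2:
  f(2.990000) = 15.750899
  f(2.043551) = -0.553027
  x_3 = 2.043551 - (-0.553027)×(2.043551 - 2.990000)/(-0.553027 - 15.750899)
       = 2.075654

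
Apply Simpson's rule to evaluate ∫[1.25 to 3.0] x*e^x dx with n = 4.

f(x) = x*e^x
a = 1.25, b = 3.0, n = 4
h = (b - a)/n = 0.437500

Simpson's rule: (h/3)[f(x₀) + 4f(x₁) + 2f(x₂) + ... + f(xₙ)]

x_0 = 1.2500, f(x_0) = 4.362929, coefficient = 1
x_1 = 1.6875, f(x_1) = 9.122539, coefficient = 4
x_2 = 2.1250, f(x_2) = 17.792407, coefficient = 2
x_3 = 2.5625, f(x_3) = 33.231006, coefficient = 4
x_4 = 3.0000, f(x_4) = 60.256611, coefficient = 1

I ≈ (0.437500/3) × 269.618532 = 39.319369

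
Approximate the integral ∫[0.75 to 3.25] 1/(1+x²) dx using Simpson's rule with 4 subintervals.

f(x) = 1/(1+x²)
a = 0.75, b = 3.25, n = 4
h = (b - a)/n = 0.625000

Simpson's rule: (h/3)[f(x₀) + 4f(x₁) + 2f(x₂) + ... + f(xₙ)]

x_0 = 0.7500, f(x_0) = 0.640000, coefficient = 1
x_1 = 1.3750, f(x_1) = 0.345946, coefficient = 4
x_2 = 2.0000, f(x_2) = 0.200000, coefficient = 2
x_3 = 2.6250, f(x_3) = 0.126733, coefficient = 4
x_4 = 3.2500, f(x_4) = 0.086486, coefficient = 1

I ≈ (0.625000/3) × 3.017201 = 0.628584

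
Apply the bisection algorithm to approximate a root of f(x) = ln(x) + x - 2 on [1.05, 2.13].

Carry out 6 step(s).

f(x) = ln(x) + x - 2
Initial interval: [1.05, 2.13]

Iteration 1:
  c_1 = (1.050000 + 2.130000)/2 = 1.590000
  f(c_1) = f(1.590000) = 0.053734
  f(a) × f(c) < 0, new interval: [1.050000, 1.590000]
Iteration 2:
  c_2 = (1.050000 + 1.590000)/2 = 1.320000
  f(c_2) = f(1.320000) = -0.402368
  f(a) × f(c) ≥ 0, new interval: [1.320000, 1.590000]
Iteration 3:
  c_3 = (1.320000 + 1.590000)/2 = 1.455000
  f(c_3) = f(1.455000) = -0.169994
  f(a) × f(c) ≥ 0, new interval: [1.455000, 1.590000]
Iteration 4:
  c_4 = (1.455000 + 1.590000)/2 = 1.522500
  f(c_4) = f(1.522500) = -0.057146
  f(a) × f(c) ≥ 0, new interval: [1.522500, 1.590000]
Iteration 5:
  c_5 = (1.522500 + 1.590000)/2 = 1.556250
  f(c_5) = f(1.556250) = -0.001471
  f(a) × f(c) ≥ 0, new interval: [1.556250, 1.590000]
Iteration 6:
  c_6 = (1.556250 + 1.590000)/2 = 1.573125
  f(c_6) = f(1.573125) = 0.026189
  f(a) × f(c) < 0, new interval: [1.556250, 1.573125]

After 6 iteration(s), the approximation is c_6 = 1.573125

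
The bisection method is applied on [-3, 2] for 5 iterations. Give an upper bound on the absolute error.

Bisection error bound: |error| ≤ (b-a)/2^n
|error| ≤ (2 - (-3))/2^5 = 5/2^5
|error| ≤ 0.1562500000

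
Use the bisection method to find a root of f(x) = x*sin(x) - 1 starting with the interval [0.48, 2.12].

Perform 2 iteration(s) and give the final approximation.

f(x) = x*sin(x) - 1
Initial interval: [0.48, 2.12]

Iteration 1:
  c_1 = (0.480000 + 2.120000)/2 = 1.300000
  f(c_1) = f(1.300000) = 0.252626
  f(a) × f(c) < 0, new interval: [0.480000, 1.300000]
Iteration 2:
  c_2 = (0.480000 + 1.300000)/2 = 0.890000
  f(c_2) = f(0.890000) = -0.308406
  f(a) × f(c) ≥ 0, new interval: [0.890000, 1.300000]

After 2 iteration(s), the approximation is c_2 = 0.890000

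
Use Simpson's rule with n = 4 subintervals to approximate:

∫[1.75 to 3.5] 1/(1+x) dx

f(x) = 1/(1+x)
a = 1.75, b = 3.5, n = 4
h = (b - a)/n = 0.437500

Simpson's rule: (h/3)[f(x₀) + 4f(x₁) + 2f(x₂) + ... + f(xₙ)]

x_0 = 1.7500, f(x_0) = 0.363636, coefficient = 1
x_1 = 2.1875, f(x_1) = 0.313725, coefficient = 4
x_2 = 2.6250, f(x_2) = 0.275862, coefficient = 2
x_3 = 3.0625, f(x_3) = 0.246154, coefficient = 4
x_4 = 3.5000, f(x_4) = 0.222222, coefficient = 1

I ≈ (0.437500/3) × 3.377100 = 0.492494
Exact value: 0.492476
Error: 0.000017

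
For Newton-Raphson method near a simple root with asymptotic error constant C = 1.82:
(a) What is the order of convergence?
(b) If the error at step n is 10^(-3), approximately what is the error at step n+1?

(a) Newton-Raphson has quadratic (order 2) convergence near simple roots.
    This means |e_{n+1}| ≈ C|e_n|².

(b) With |e_n| = 10^(-3) and C = 1.82:
    |e_{n+1}| ≈ 1.82 × (10^(-3))² = 1.82 × 10^(-6)

(a) 2 (quadratic); (b) |e_{n+1}| ≈ 1.820e-06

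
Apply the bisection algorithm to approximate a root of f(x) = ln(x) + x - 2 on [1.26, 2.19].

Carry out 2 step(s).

f(x) = ln(x) + x - 2
Initial interval: [1.26, 2.19]

Iteration 1:
  c_1 = (1.260000 + 2.190000)/2 = 1.725000
  f(c_1) = f(1.725000) = 0.270227
  f(a) × f(c) < 0, new interval: [1.260000, 1.725000]
Iteration 2:
  c_2 = (1.260000 + 1.725000)/2 = 1.492500
  f(c_2) = f(1.492500) = -0.107047
  f(a) × f(c) ≥ 0, new interval: [1.492500, 1.725000]

After 2 iteration(s), the approximation is c_2 = 1.492500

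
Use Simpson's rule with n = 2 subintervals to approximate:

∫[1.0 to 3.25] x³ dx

f(x) = x³
a = 1.0, b = 3.25, n = 2
h = (b - a)/n = 1.125000

Simpson's rule: (h/3)[f(x₀) + 4f(x₁) + 2f(x₂) + ... + f(xₙ)]

x_0 = 1.0000, f(x_0) = 1.000000, coefficient = 1
x_1 = 2.1250, f(x_1) = 9.595703, coefficient = 4
x_2 = 3.2500, f(x_2) = 34.328125, coefficient = 1

I ≈ (1.125000/3) × 73.710938 = 27.641602
Exact value: 27.641602
Error: 0.000000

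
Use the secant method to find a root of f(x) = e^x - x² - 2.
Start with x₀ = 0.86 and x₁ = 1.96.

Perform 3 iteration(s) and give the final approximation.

f(x) = e^x - x² - 2
x₀ = 0.86, x₁ = 1.96

Secant formula: x_{n+1} = x_n - f(x_n)(x_n - x_{n-1})/(f(x_n) - f(x_{n-1}))

Iteration 1:
  f(0.860000) = -0.376439
  f(1.960000) = 1.257727
  x_2 = 1.960000 - 1.257727×(1.960000 - 0.860000)/(1.257727 - (-0.376439))
       = 1.113391
Iteration 2:
  f(1.960000) = 1.257727
  f(1.113391) = -0.194974
  x_3 = 1.113391 - (-0.194974)×(1.113391 - 1.960000)/(-0.194974 - 1.257727)
       = 1.227019
Iteration 3:
  f(1.113391) = -0.194974
  f(1.227019) = -0.094530
  x_4 = 1.227019 - (-0.094530)×(1.227019 - 1.113391)/(-0.094530 - (-0.194974))
       = 1.333956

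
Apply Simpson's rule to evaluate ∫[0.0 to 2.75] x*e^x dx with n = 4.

f(x) = x*e^x
a = 0.0, b = 2.75, n = 4
h = (b - a)/n = 0.687500

Simpson's rule: (h/3)[f(x₀) + 4f(x₁) + 2f(x₂) + ... + f(xₙ)]

x_0 = 0.0000, f(x_0) = 0.000000, coefficient = 1
x_1 = 0.6875, f(x_1) = 1.367257, coefficient = 4
x_2 = 1.3750, f(x_2) = 5.438230, coefficient = 2
x_3 = 2.0625, f(x_3) = 16.222819, coefficient = 4
x_4 = 2.7500, f(x_4) = 43.017238, coefficient = 1

I ≈ (0.687500/3) × 124.254003 = 28.474876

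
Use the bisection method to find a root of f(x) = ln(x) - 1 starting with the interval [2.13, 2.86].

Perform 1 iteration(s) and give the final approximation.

f(x) = ln(x) - 1
Initial interval: [2.13, 2.86]

Iteration 1:
  c_1 = (2.130000 + 2.860000)/2 = 2.495000
  f(c_1) = f(2.495000) = -0.085711
  f(a) × f(c) ≥ 0, new interval: [2.495000, 2.860000]

After 1 iteration(s), the approximation is c_1 = 2.495000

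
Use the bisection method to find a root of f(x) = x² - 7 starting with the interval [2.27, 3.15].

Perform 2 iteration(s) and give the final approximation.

f(x) = x² - 7
Initial interval: [2.27, 3.15]

Iteration 1:
  c_1 = (2.270000 + 3.150000)/2 = 2.710000
  f(c_1) = f(2.710000) = 0.344100
  f(a) × f(c) < 0, new interval: [2.270000, 2.710000]
Iteration 2:
  c_2 = (2.270000 + 2.710000)/2 = 2.490000
  f(c_2) = f(2.490000) = -0.799900
  f(a) × f(c) ≥ 0, new interval: [2.490000, 2.710000]

After 2 iteration(s), the approximation is c_2 = 2.490000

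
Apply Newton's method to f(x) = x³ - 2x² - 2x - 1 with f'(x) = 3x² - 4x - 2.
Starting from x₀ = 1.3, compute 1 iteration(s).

f(x) = x³ - 2x² - 2x - 1
f'(x) = 3x² - 4x - 2
x₀ = 1.3

Newton-Raphson formula: x_{n+1} = x_n - f(x_n)/f'(x_n)

Iteration 1:
  f(1.300000) = -4.783000
  f'(1.300000) = -2.130000
  x_1 = 1.300000 - (-4.783000)/(-2.130000) = -0.945540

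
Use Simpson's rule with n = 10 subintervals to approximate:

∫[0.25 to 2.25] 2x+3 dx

f(x) = 2x+3
a = 0.25, b = 2.25, n = 10
h = (b - a)/n = 0.200000

Simpson's rule: (h/3)[f(x₀) + 4f(x₁) + 2f(x₂) + ... + f(xₙ)]

x_0 = 0.2500, f(x_0) = 3.500000, coefficient = 1
x_1 = 0.4500, f(x_1) = 3.900000, coefficient = 4
x_2 = 0.6500, f(x_2) = 4.300000, coefficient = 2
x_3 = 0.8500, f(x_3) = 4.700000, coefficient = 4
x_4 = 1.0500, f(x_4) = 5.100000, coefficient = 2
x_5 = 1.2500, f(x_5) = 5.500000, coefficient = 4
x_6 = 1.4500, f(x_6) = 5.900000, coefficient = 2
x_7 = 1.6500, f(x_7) = 6.300000, coefficient = 4
x_8 = 1.8500, f(x_8) = 6.700000, coefficient = 2
x_9 = 2.0500, f(x_9) = 7.100000, coefficient = 4
x_10 = 2.2500, f(x_10) = 7.500000, coefficient = 1

I ≈ (0.200000/3) × 165.000000 = 11.000000
Exact value: 11.000000
Error: 0.000000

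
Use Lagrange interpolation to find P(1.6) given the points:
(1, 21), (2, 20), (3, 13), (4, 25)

Lagrange interpolation formula:
P(x) = Σ yᵢ × Lᵢ(x)
where Lᵢ(x) = Π_{j≠i} (x - xⱼ)/(xᵢ - xⱼ)

L_0(1.6) = (1.6 - 2)/(1 - 2) × (1.6 - 3)/(1 - 3) × (1.6 - 4)/(1 - 4) = 0.224000
L_1(1.6) = (1.6 - 1)/(2 - 1) × (1.6 - 3)/(2 - 3) × (1.6 - 4)/(2 - 4) = 1.008000
L_2(1.6) = (1.6 - 1)/(3 - 1) × (1.6 - 2)/(3 - 2) × (1.6 - 4)/(3 - 4) = -0.288000
L_3(1.6) = (1.6 - 1)/(4 - 1) × (1.6 - 2)/(4 - 2) × (1.6 - 3)/(4 - 3) = 0.056000

P(1.6) = 21×L_0(1.6) + 20×L_1(1.6) + 13×L_2(1.6) + 25×L_3(1.6)
P(1.6) = 22.520000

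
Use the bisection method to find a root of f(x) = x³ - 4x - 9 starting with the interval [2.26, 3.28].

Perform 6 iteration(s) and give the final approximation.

f(x) = x³ - 4x - 9
Initial interval: [2.26, 3.28]

Iteration 1:
  c_1 = (2.260000 + 3.280000)/2 = 2.770000
  f(c_1) = f(2.770000) = 1.173933
  f(a) × f(c) < 0, new interval: [2.260000, 2.770000]
Iteration 2:
  c_2 = (2.260000 + 2.770000)/2 = 2.515000
  f(c_2) = f(2.515000) = -3.152059
  f(a) × f(c) ≥ 0, new interval: [2.515000, 2.770000]
Iteration 3:
  c_3 = (2.515000 + 2.770000)/2 = 2.642500
  f(c_3) = f(2.642500) = -1.117934
  f(a) × f(c) ≥ 0, new interval: [2.642500, 2.770000]
Iteration 4:
  c_4 = (2.642500 + 2.770000)/2 = 2.706250
  f(c_4) = f(2.706250) = -0.004996
  f(a) × f(c) ≥ 0, new interval: [2.706250, 2.770000]
Iteration 5:
  c_5 = (2.706250 + 2.770000)/2 = 2.738125
  f(c_5) = f(2.738125) = 0.576123
  f(a) × f(c) < 0, new interval: [2.706250, 2.738125]
Iteration 6:
  c_6 = (2.706250 + 2.738125)/2 = 2.722187
  f(c_6) = f(2.722187) = 0.283489
  f(a) × f(c) < 0, new interval: [2.706250, 2.722187]

After 6 iteration(s), the approximation is c_6 = 2.722187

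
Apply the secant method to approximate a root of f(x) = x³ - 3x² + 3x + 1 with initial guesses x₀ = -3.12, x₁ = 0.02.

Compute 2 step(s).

f(x) = x³ - 3x² + 3x + 1
x₀ = -3.12, x₁ = 0.02

Secant formula: x_{n+1} = x_n - f(x_n)(x_n - x_{n-1})/(f(x_n) - f(x_{n-1}))

Iteration 1:
  f(-3.120000) = -67.934528
  f(0.020000) = 1.058808
  x_2 = 0.020000 - 1.058808×(0.020000 - (-3.120000))/(1.058808 - (-67.934528))
       = -0.028188
Iteration 2:
  f(0.020000) = 1.058808
  f(-0.028188) = 0.913030
  x_3 = -0.028188 - 0.913030×(-0.028188 - 0.020000)/(0.913030 - 1.058808)
       = -0.329997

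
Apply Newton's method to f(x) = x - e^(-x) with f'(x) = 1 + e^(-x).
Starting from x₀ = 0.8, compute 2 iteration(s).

f(x) = x - e^(-x)
f'(x) = 1 + e^(-x)
x₀ = 0.8

Newton-Raphson formula: x_{n+1} = x_n - f(x_n)/f'(x_n)

Iteration 1:
  f(0.800000) = 0.350671
  f'(0.800000) = 1.449329
  x_1 = 0.800000 - 0.350671/1.449329 = 0.558046
Iteration 2:
  f(0.558046) = -0.014280
  f'(0.558046) = 1.572326
  x_2 = 0.558046 - (-0.014280)/1.572326 = 0.567128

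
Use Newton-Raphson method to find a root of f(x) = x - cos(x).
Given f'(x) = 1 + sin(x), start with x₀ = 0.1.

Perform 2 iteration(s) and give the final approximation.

f(x) = x - cos(x)
f'(x) = 1 + sin(x)
x₀ = 0.1

Newton-Raphson formula: x_{n+1} = x_n - f(x_n)/f'(x_n)

Iteration 1:
  f(0.100000) = -0.895004
  f'(0.100000) = 1.099833
  x_1 = 0.100000 - (-0.895004)/1.099833 = 0.913763
Iteration 2:
  f(0.913763) = 0.302993
  f'(0.913763) = 1.791808
  x_2 = 0.913763 - 0.302993/1.791808 = 0.744664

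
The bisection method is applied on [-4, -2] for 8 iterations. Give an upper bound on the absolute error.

Bisection error bound: |error| ≤ (b-a)/2^n
|error| ≤ (-2 - (-4))/2^8 = 2/2^8
|error| ≤ 0.0078125000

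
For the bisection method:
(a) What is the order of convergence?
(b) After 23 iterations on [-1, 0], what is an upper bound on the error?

(a) Bisection has linear (order 1) convergence; the error is halved each step.

(b) Error bound = (b-a)/2^n = (0 - (-1))/2^{23}
    = 1/2^{23}

(a) 1 (linear); (b) error ≤ 1.19e-07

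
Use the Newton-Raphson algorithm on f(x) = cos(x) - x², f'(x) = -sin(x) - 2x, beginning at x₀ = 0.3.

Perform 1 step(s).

f(x) = cos(x) - x²
f'(x) = -sin(x) - 2x
x₀ = 0.3

Newton-Raphson formula: x_{n+1} = x_n - f(x_n)/f'(x_n)

Iteration 1:
  f(0.300000) = 0.865336
  f'(0.300000) = -0.895520
  x_1 = 0.300000 - 0.865336/(-0.895520) = 1.266295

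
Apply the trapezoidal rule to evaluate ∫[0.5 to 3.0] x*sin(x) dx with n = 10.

f(x) = x*sin(x)
a = 0.5, b = 3.0, n = 10
h = (b - a)/n = 0.250000

Trapezoidal rule: (h/2)[f(x₀) + 2f(x₁) + 2f(x₂) + ... + f(xₙ)]

x_0 = 0.5000, f(x_0) = 0.239713, coefficient = 1
x_1 = 0.7500, f(x_1) = 0.511229, coefficient = 2
x_2 = 1.0000, f(x_2) = 0.841471, coefficient = 2
x_3 = 1.2500, f(x_3) = 1.186231, coefficient = 2
x_4 = 1.5000, f(x_4) = 1.496242, coefficient = 2
x_5 = 1.7500, f(x_5) = 1.721975, coefficient = 2
x_6 = 2.0000, f(x_6) = 1.818595, coefficient = 2
x_7 = 2.2500, f(x_7) = 1.750665, coefficient = 2
x_8 = 2.5000, f(x_8) = 1.496180, coefficient = 2
x_9 = 2.7500, f(x_9) = 1.049568, coefficient = 2
x_10 = 3.0000, f(x_10) = 0.423360, coefficient = 1

I ≈ (0.250000/2) × 24.407385 = 3.050923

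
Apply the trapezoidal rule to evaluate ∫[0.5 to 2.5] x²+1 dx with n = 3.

f(x) = x²+1
a = 0.5, b = 2.5, n = 3
h = (b - a)/n = 0.666667

Trapezoidal rule: (h/2)[f(x₀) + 2f(x₁) + 2f(x₂) + ... + f(xₙ)]

x_0 = 0.5000, f(x_0) = 1.250000, coefficient = 1
x_1 = 1.1667, f(x_1) = 2.361111, coefficient = 2
x_2 = 1.8333, f(x_2) = 4.361111, coefficient = 2
x_3 = 2.5000, f(x_3) = 7.250000, coefficient = 1

I ≈ (0.666667/2) × 21.944444 = 7.314815
Exact value: 7.166667
Error: 0.148148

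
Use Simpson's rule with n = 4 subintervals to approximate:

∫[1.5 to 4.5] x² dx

f(x) = x²
a = 1.5, b = 4.5, n = 4
h = (b - a)/n = 0.750000

Simpson's rule: (h/3)[f(x₀) + 4f(x₁) + 2f(x₂) + ... + f(xₙ)]

x_0 = 1.5000, f(x_0) = 2.250000, coefficient = 1
x_1 = 2.2500, f(x_1) = 5.062500, coefficient = 4
x_2 = 3.0000, f(x_2) = 9.000000, coefficient = 2
x_3 = 3.7500, f(x_3) = 14.062500, coefficient = 4
x_4 = 4.5000, f(x_4) = 20.250000, coefficient = 1

I ≈ (0.750000/3) × 117.000000 = 29.250000
Exact value: 29.250000
Error: 0.000000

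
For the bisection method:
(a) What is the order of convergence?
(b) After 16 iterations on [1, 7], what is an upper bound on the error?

(a) Bisection has linear (order 1) convergence; the error is halved each step.

(b) Error bound = (b-a)/2^n = (7 - 1)/2^{16}
    = 6/2^{16}

(a) 1 (linear); (b) error ≤ 9.16e-05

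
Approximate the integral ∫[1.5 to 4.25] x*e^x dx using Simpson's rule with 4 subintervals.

f(x) = x*e^x
a = 1.5, b = 4.25, n = 4
h = (b - a)/n = 0.687500

Simpson's rule: (h/3)[f(x₀) + 4f(x₁) + 2f(x₂) + ... + f(xₙ)]

x_0 = 1.5000, f(x_0) = 6.722534, coefficient = 1
x_1 = 2.1875, f(x_1) = 19.496975, coefficient = 4
x_2 = 2.8750, f(x_2) = 50.960594, coefficient = 2
x_3 = 3.5625, f(x_3) = 125.582454, coefficient = 4
x_4 = 4.2500, f(x_4) = 297.948002, coefficient = 1

I ≈ (0.687500/3) × 986.909441 = 226.166747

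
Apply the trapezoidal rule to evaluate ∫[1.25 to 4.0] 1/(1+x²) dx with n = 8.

f(x) = 1/(1+x²)
a = 1.25, b = 4.0, n = 8
h = (b - a)/n = 0.343750

Trapezoidal rule: (h/2)[f(x₀) + 2f(x₁) + 2f(x₂) + ... + f(xₙ)]

x_0 = 1.2500, f(x_0) = 0.390244, coefficient = 1
x_1 = 1.5938, f(x_1) = 0.282483, coefficient = 2
x_2 = 1.9375, f(x_2) = 0.210353, coefficient = 2
x_3 = 2.2812, f(x_3) = 0.161184, coefficient = 2
x_4 = 2.6250, f(x_4) = 0.126733, coefficient = 2
x_5 = 2.9688, f(x_5) = 0.101901, coefficient = 2
x_6 = 3.3125, f(x_6) = 0.083524, coefficient = 2
x_7 = 3.6562, f(x_7) = 0.069598, coefficient = 2
x_8 = 4.0000, f(x_8) = 0.058824, coefficient = 1

I ≈ (0.343750/2) × 2.520618 = 0.433231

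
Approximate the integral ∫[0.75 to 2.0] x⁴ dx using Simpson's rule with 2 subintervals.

f(x) = x⁴
a = 0.75, b = 2.0, n = 2
h = (b - a)/n = 0.625000

Simpson's rule: (h/3)[f(x₀) + 4f(x₁) + 2f(x₂) + ... + f(xₙ)]

x_0 = 0.7500, f(x_0) = 0.316406, coefficient = 1
x_1 = 1.3750, f(x_1) = 3.574463, coefficient = 4
x_2 = 2.0000, f(x_2) = 16.000000, coefficient = 1

I ≈ (0.625000/3) × 30.614258 = 6.377970
Exact value: 6.352539
Error: 0.025431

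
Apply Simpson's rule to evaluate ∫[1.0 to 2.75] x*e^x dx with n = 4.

f(x) = x*e^x
a = 1.0, b = 2.75, n = 4
h = (b - a)/n = 0.437500

Simpson's rule: (h/3)[f(x₀) + 4f(x₁) + 2f(x₂) + ... + f(xₙ)]

x_0 = 1.0000, f(x_0) = 2.718282, coefficient = 1
x_1 = 1.4375, f(x_1) = 6.052101, coefficient = 4
x_2 = 1.8750, f(x_2) = 12.226536, coefficient = 2
x_3 = 2.3125, f(x_3) = 23.355423, coefficient = 4
x_4 = 2.7500, f(x_4) = 43.017238, coefficient = 1

I ≈ (0.437500/3) × 187.818686 = 27.390225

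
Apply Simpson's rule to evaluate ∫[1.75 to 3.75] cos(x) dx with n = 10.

f(x) = cos(x)
a = 1.75, b = 3.75, n = 10
h = (b - a)/n = 0.200000

Simpson's rule: (h/3)[f(x₀) + 4f(x₁) + 2f(x₂) + ... + f(xₙ)]

x_0 = 1.7500, f(x_0) = -0.178246, coefficient = 1
x_1 = 1.9500, f(x_1) = -0.370181, coefficient = 4
x_2 = 2.1500, f(x_2) = -0.547358, coefficient = 2
x_3 = 2.3500, f(x_3) = -0.702713, coefficient = 4
x_4 = 2.5500, f(x_4) = -0.830054, coefficient = 2
x_5 = 2.7500, f(x_5) = -0.924302, coefficient = 4
x_6 = 2.9500, f(x_6) = -0.981702, coefficient = 2
x_7 = 3.1500, f(x_7) = -0.999965, coefficient = 4
x_8 = 3.3500, f(x_8) = -0.978362, coefficient = 2
x_9 = 3.5500, f(x_9) = -0.917755, coefficient = 4
x_10 = 3.7500, f(x_10) = -0.820559, coefficient = 1

I ≈ (0.200000/3) × -23.333417 = -1.555561
Exact value: -1.555547
Error: 0.000014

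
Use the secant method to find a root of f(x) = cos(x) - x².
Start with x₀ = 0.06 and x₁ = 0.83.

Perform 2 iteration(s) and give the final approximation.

f(x) = cos(x) - x²
x₀ = 0.06, x₁ = 0.83

Secant formula: x_{n+1} = x_n - f(x_n)(x_n - x_{n-1})/(f(x_n) - f(x_{n-1}))

Iteration 1:
  f(0.060000) = 0.994601
  f(0.830000) = -0.014024
  x_2 = 0.830000 - (-0.014024)×(0.830000 - 0.060000)/(-0.014024 - 0.994601)
       = 0.819294
Iteration 2:
  f(0.830000) = -0.014024
  f(0.819294) = 0.011495
  x_3 = 0.819294 - 0.011495×(0.819294 - 0.830000)/(0.011495 - (-0.014024))
       = 0.824116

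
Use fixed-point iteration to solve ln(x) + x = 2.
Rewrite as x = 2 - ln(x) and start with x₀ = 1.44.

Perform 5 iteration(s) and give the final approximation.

Equation: ln(x) + x = 2
Fixed-point form: x = 2 - ln(x)
x₀ = 1.44

x_1 = g(1.440000) = 1.635357
x_2 = g(1.635357) = 1.508139
x_3 = g(1.508139) = 1.589124
x_4 = g(1.589124) = 1.536817
x_5 = g(1.536817) = 1.570286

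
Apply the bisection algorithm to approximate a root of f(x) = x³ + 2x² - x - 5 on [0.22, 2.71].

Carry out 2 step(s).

f(x) = x³ + 2x² - x - 5
Initial interval: [0.22, 2.71]

Iteration 1:
  c_1 = (0.220000 + 2.710000)/2 = 1.465000
  f(c_1) = f(1.465000) = 0.971670
  f(a) × f(c) < 0, new interval: [0.220000, 1.465000]
Iteration 2:
  c_2 = (0.220000 + 1.465000)/2 = 0.842500
  f(c_2) = f(0.842500) = -3.824876
  f(a) × f(c) ≥ 0, new interval: [0.842500, 1.465000]

After 2 iteration(s), the approximation is c_2 = 0.842500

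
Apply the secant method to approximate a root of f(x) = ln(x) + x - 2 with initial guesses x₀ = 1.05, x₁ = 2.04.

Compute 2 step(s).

f(x) = ln(x) + x - 2
x₀ = 1.05, x₁ = 2.04

Secant formula: x_{n+1} = x_n - f(x_n)(x_n - x_{n-1})/(f(x_n) - f(x_{n-1}))

Iteration 1:
  f(1.050000) = -0.901210
  f(2.040000) = 0.752950
  x_2 = 2.040000 - 0.752950×(2.040000 - 1.050000)/(0.752950 - (-0.901210))
       = 1.589366
Iteration 2:
  f(2.040000) = 0.752950
  f(1.589366) = 0.052701
  x_3 = 1.589366 - 0.052701×(1.589366 - 2.040000)/(0.052701 - 0.752950)
       = 1.555451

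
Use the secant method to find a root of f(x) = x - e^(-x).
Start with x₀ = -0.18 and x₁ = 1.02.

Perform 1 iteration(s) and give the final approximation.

f(x) = x - e^(-x)
x₀ = -0.18, x₁ = 1.02

Secant formula: x_{n+1} = x_n - f(x_n)(x_n - x_{n-1})/(f(x_n) - f(x_{n-1}))

Iteration 1:
  f(-0.180000) = -1.377217
  f(1.020000) = 0.659405
  x_2 = 1.020000 - 0.659405×(1.020000 - (-0.180000))/(0.659405 - (-1.377217))
       = 0.631471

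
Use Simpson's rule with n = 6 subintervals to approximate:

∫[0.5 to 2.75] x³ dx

f(x) = x³
a = 0.5, b = 2.75, n = 6
h = (b - a)/n = 0.375000

Simpson's rule: (h/3)[f(x₀) + 4f(x₁) + 2f(x₂) + ... + f(xₙ)]

x_0 = 0.5000, f(x_0) = 0.125000, coefficient = 1
x_1 = 0.8750, f(x_1) = 0.669922, coefficient = 4
x_2 = 1.2500, f(x_2) = 1.953125, coefficient = 2
x_3 = 1.6250, f(x_3) = 4.291016, coefficient = 4
x_4 = 2.0000, f(x_4) = 8.000000, coefficient = 2
x_5 = 2.3750, f(x_5) = 13.396484, coefficient = 4
x_6 = 2.7500, f(x_6) = 20.796875, coefficient = 1

I ≈ (0.375000/3) × 114.257812 = 14.282227
Exact value: 14.282227
Error: 0.000000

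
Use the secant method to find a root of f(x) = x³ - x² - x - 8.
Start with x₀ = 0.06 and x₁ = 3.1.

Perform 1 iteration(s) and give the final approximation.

f(x) = x³ - x² - x - 8
x₀ = 0.06, x₁ = 3.1

Secant formula: x_{n+1} = x_n - f(x_n)(x_n - x_{n-1})/(f(x_n) - f(x_{n-1}))

Iteration 1:
  f(0.060000) = -8.063384
  f(3.100000) = 9.081000
  x_2 = 3.100000 - 9.081000×(3.100000 - 0.060000)/(9.081000 - (-8.063384))
       = 1.489779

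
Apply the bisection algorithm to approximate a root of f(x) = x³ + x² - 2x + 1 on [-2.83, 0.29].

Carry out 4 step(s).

f(x) = x³ + x² - 2x + 1
Initial interval: [-2.83, 0.29]

Iteration 1:
  c_1 = (-2.830000 + 0.290000)/2 = -1.270000
  f(c_1) = f(-1.270000) = 3.104517
  f(a) × f(c) < 0, new interval: [-2.830000, -1.270000]
Iteration 2:
  c_2 = (-2.830000 + (-1.270000))/2 = -2.050000
  f(c_2) = f(-2.050000) = 0.687375
  f(a) × f(c) < 0, new interval: [-2.830000, -2.050000]
Iteration 3:
  c_3 = (-2.830000 + (-2.050000))/2 = -2.440000
  f(c_3) = f(-2.440000) = -2.693184
  f(a) × f(c) ≥ 0, new interval: [-2.440000, -2.050000]
Iteration 4:
  c_4 = (-2.440000 + (-2.050000))/2 = -2.245000
  f(c_4) = f(-2.245000) = -0.784831
  f(a) × f(c) ≥ 0, new interval: [-2.245000, -2.050000]

After 4 iteration(s), the approximation is c_4 = -2.245000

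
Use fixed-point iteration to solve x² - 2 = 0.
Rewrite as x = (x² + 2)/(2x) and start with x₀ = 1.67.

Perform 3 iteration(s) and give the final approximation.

Equation: x² - 2 = 0
Fixed-point form: x = (x² + 2)/(2x)
x₀ = 1.67

x_1 = g(1.670000) = 1.433802
x_2 = g(1.433802) = 1.414347
x_3 = g(1.414347) = 1.414214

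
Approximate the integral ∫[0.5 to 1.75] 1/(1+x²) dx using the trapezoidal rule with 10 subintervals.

f(x) = 1/(1+x²)
a = 0.5, b = 1.75, n = 10
h = (b - a)/n = 0.125000

Trapezoidal rule: (h/2)[f(x₀) + 2f(x₁) + 2f(x₂) + ... + f(xₙ)]

x_0 = 0.5000, f(x_0) = 0.800000, coefficient = 1
x_1 = 0.6250, f(x_1) = 0.719101, coefficient = 2
x_2 = 0.7500, f(x_2) = 0.640000, coefficient = 2
x_3 = 0.8750, f(x_3) = 0.566372, coefficient = 2
x_4 = 1.0000, f(x_4) = 0.500000, coefficient = 2
x_5 = 1.1250, f(x_5) = 0.441379, coefficient = 2
x_6 = 1.2500, f(x_6) = 0.390244, coefficient = 2
x_7 = 1.3750, f(x_7) = 0.345946, coefficient = 2
x_8 = 1.5000, f(x_8) = 0.307692, coefficient = 2
x_9 = 1.6250, f(x_9) = 0.274678, coefficient = 2
x_10 = 1.7500, f(x_10) = 0.246154, coefficient = 1

I ≈ (0.125000/2) × 9.416979 = 0.588561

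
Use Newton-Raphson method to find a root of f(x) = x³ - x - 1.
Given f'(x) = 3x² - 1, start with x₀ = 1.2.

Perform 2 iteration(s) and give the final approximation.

f(x) = x³ - x - 1
f'(x) = 3x² - 1
x₀ = 1.2

Newton-Raphson formula: x_{n+1} = x_n - f(x_n)/f'(x_n)

Iteration 1:
  f(1.200000) = -0.472000
  f'(1.200000) = 3.320000
  x_1 = 1.200000 - (-0.472000)/3.320000 = 1.342169
Iteration 2:
  f(1.342169) = 0.075636
  f'(1.342169) = 4.404250
  x_2 = 1.342169 - 0.075636/4.404250 = 1.324995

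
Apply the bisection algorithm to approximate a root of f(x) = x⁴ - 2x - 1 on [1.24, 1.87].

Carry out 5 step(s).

f(x) = x⁴ - 2x - 1
Initial interval: [1.24, 1.87]

Iteration 1:
  c_1 = (1.240000 + 1.870000)/2 = 1.555000
  f(c_1) = f(1.555000) = 1.736845
  f(a) × f(c) < 0, new interval: [1.240000, 1.555000]
Iteration 2:
  c_2 = (1.240000 + 1.555000)/2 = 1.397500
  f(c_2) = f(1.397500) = 0.019233
  f(a) × f(c) < 0, new interval: [1.240000, 1.397500]
Iteration 3:
  c_3 = (1.240000 + 1.397500)/2 = 1.318750
  f(c_3) = f(1.318750) = -0.613026
  f(a) × f(c) ≥ 0, new interval: [1.318750, 1.397500]
Iteration 4:
  c_4 = (1.318750 + 1.397500)/2 = 1.358125
  f(c_4) = f(1.358125) = -0.314057
  f(a) × f(c) ≥ 0, new interval: [1.358125, 1.397500]
Iteration 5:
  c_5 = (1.358125 + 1.397500)/2 = 1.377813
  f(c_5) = f(1.377813) = -0.151827
  f(a) × f(c) ≥ 0, new interval: [1.377813, 1.397500]

After 5 iteration(s), the approximation is c_5 = 1.377813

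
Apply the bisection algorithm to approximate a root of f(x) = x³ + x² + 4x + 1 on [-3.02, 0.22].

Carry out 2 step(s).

f(x) = x³ + x² + 4x + 1
Initial interval: [-3.02, 0.22]

Iteration 1:
  c_1 = (-3.020000 + 0.220000)/2 = -1.400000
  f(c_1) = f(-1.400000) = -5.384000
  f(a) × f(c) ≥ 0, new interval: [-1.400000, 0.220000]
Iteration 2:
  c_2 = (-1.400000 + 0.220000)/2 = -0.590000
  f(c_2) = f(-0.590000) = -1.217279
  f(a) × f(c) ≥ 0, new interval: [-0.590000, 0.220000]

After 2 iteration(s), the approximation is c_2 = -0.590000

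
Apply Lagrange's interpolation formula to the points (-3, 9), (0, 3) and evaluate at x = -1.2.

Lagrange interpolation formula:
P(x) = Σ yᵢ × Lᵢ(x)
where Lᵢ(x) = Π_{j≠i} (x - xⱼ)/(xᵢ - xⱼ)

L_0(-1.2) = (-1.2 - 0)/(-3 - 0) = 0.400000
L_1(-1.2) = (-1.2 - (-3))/(0 - (-3)) = 0.600000

P(-1.2) = 9×L_0(-1.2) + 3×L_1(-1.2)
P(-1.2) = 5.400000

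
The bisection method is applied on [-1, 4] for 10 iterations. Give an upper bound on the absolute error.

Bisection error bound: |error| ≤ (b-a)/2^n
|error| ≤ (4 - (-1))/2^10 = 5/2^10
|error| ≤ 0.0048828125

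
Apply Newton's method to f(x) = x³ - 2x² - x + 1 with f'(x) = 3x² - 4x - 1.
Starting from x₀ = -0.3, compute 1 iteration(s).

f(x) = x³ - 2x² - x + 1
f'(x) = 3x² - 4x - 1
x₀ = -0.3

Newton-Raphson formula: x_{n+1} = x_n - f(x_n)/f'(x_n)

Iteration 1:
  f(-0.300000) = 1.093000
  f'(-0.300000) = 0.470000
  x_1 = -0.300000 - 1.093000/0.470000 = -2.625532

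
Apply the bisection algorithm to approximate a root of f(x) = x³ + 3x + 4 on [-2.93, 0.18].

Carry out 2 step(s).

f(x) = x³ + 3x + 4
Initial interval: [-2.93, 0.18]

Iteration 1:
  c_1 = (-2.930000 + 0.180000)/2 = -1.375000
  f(c_1) = f(-1.375000) = -2.724609
  f(a) × f(c) ≥ 0, new interval: [-1.375000, 0.180000]
Iteration 2:
  c_2 = (-1.375000 + 0.180000)/2 = -0.597500
  f(c_2) = f(-0.597500) = 1.994189
  f(a) × f(c) < 0, new interval: [-1.375000, -0.597500]

After 2 iteration(s), the approximation is c_2 = -0.597500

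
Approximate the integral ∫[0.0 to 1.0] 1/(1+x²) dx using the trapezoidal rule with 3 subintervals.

f(x) = 1/(1+x²)
a = 0.0, b = 1.0, n = 3
h = (b - a)/n = 0.333333

Trapezoidal rule: (h/2)[f(x₀) + 2f(x₁) + 2f(x₂) + ... + f(xₙ)]

x_0 = 0.0000, f(x_0) = 1.000000, coefficient = 1
x_1 = 0.3333, f(x_1) = 0.900000, coefficient = 2
x_2 = 0.6667, f(x_2) = 0.692308, coefficient = 2
x_3 = 1.0000, f(x_3) = 0.500000, coefficient = 1

I ≈ (0.333333/2) × 4.684615 = 0.780769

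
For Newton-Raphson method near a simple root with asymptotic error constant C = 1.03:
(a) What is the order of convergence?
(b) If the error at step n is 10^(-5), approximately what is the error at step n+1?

(a) Newton-Raphson has quadratic (order 2) convergence near simple roots.
    This means |e_{n+1}| ≈ C|e_n|².

(b) With |e_n| = 10^(-5) and C = 1.03:
    |e_{n+1}| ≈ 1.03 × (10^(-5))² = 1.03 × 10^(-10)

(a) 2 (quadratic); (b) |e_{n+1}| ≈ 1.030e-10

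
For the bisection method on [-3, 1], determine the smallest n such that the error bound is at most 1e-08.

We need (b-a)/2^n ≤ 1e-08
(1 - (-3))/2^n ≤ 1e-08
4/2^n ≤ 1e-08
2^n ≥ 400000000
n ≥ log₂(400000000) = 28.58
n ≥ 29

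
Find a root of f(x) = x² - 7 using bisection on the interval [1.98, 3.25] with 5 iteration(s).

f(x) = x² - 7
Initial interval: [1.98, 3.25]

Iteration 1:
  c_1 = (1.980000 + 3.250000)/2 = 2.615000
  f(c_1) = f(2.615000) = -0.161775
  f(a) × f(c) ≥ 0, new interval: [2.615000, 3.250000]
Iteration 2:
  c_2 = (2.615000 + 3.250000)/2 = 2.932500
  f(c_2) = f(2.932500) = 1.599556
  f(a) × f(c) < 0, new interval: [2.615000, 2.932500]
Iteration 3:
  c_3 = (2.615000 + 2.932500)/2 = 2.773750
  f(c_3) = f(2.773750) = 0.693689
  f(a) × f(c) < 0, new interval: [2.615000, 2.773750]
Iteration 4:
  c_4 = (2.615000 + 2.773750)/2 = 2.694375
  f(c_4) = f(2.694375) = 0.259657
  f(a) × f(c) < 0, new interval: [2.615000, 2.694375]
Iteration 5:
  c_5 = (2.615000 + 2.694375)/2 = 2.654688
  f(c_5) = f(2.654688) = 0.047366
  f(a) × f(c) < 0, new interval: [2.615000, 2.654688]

After 5 iteration(s), the approximation is c_5 = 2.654688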